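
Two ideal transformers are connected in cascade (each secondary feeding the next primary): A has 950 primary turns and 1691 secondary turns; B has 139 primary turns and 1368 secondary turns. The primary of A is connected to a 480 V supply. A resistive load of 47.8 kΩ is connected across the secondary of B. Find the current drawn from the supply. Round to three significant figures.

I_supply ≈ 3.08 A

Secondary of A: V = 480.00 × 1691/950 = 854.40 V.
Secondary of B: V = 854.40 × 1368/139 = 8408.8 V.
I_load = 8408.8/47800 = 0.17592 A, so P_out = 8408.8 × 0.17592 = 1479.2 W.
All ideal ⇒ P_in = P_out, so I_supply = 1479.2/480 = 3.08 A.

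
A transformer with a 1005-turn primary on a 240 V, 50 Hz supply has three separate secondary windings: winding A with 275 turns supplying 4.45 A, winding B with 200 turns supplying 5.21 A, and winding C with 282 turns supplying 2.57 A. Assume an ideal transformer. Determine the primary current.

V_A = 240 × 275/1005 = 65.672 V; V_B = 240 × 200/1005 = 47.761 V; V_C = 240 × 282/1005 = 67.343 V.
P_out = V_A I_A + V_B I_B + V_C I_C = 65.672×4.45 + 47.761×5.21 + 67.343×2.57 = 292.24 + 248.84 + 173.07 = 714.15 W.
Ideal ⇒ P_in = P_out, so I_p = P_out/V_p = 714.15/240 = 2.98 A.

I_p ≈ 2.98 A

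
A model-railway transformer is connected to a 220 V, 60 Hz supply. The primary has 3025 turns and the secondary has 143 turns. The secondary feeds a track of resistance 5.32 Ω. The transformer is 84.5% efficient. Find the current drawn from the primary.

I_p ≈ 0.109 A

V_s = 220 × 143/3025 = 10.400 V.
I_s = V_s/R = 10.400/5.32 = 1.9549 A.
P_out = V_s I_s = 10.400 × 1.9549 = 20.331 W.
P_in = P_out/η = 20.331/0.845 = 24.060 W.
I_p = P_in/V_p = 24.060/220 = 0.109 A.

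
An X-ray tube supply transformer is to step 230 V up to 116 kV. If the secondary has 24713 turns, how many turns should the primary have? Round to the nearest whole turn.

N_p/N_s = V_p/V_s, so N_p = 24713 × 230/116000 = 49.0 ≈ 49 turns.

N_p = 49 turns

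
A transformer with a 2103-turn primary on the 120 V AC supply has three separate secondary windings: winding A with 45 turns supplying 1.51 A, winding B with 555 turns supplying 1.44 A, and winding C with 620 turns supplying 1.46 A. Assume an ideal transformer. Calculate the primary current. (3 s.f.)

V_A = 120 × 45/2103 = 2.5678 V; V_B = 120 × 555/2103 = 31.669 V; V_C = 120 × 620/2103 = 35.378 V.
P_out = V_A I_A + V_B I_B + V_C I_C = 2.5678×1.51 + 31.669×1.44 + 35.378×1.46 = 3.8773 + 45.603 + 51.652 = 101.13 W.
Ideal ⇒ P_in = P_out, so I_p = P_out/V_p = 101.13/120 = 0.843 A.

I_p ≈ 0.843 A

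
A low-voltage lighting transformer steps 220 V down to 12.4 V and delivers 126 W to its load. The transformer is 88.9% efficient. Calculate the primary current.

P_in = P_out/η = 126/0.889 = 141.73 W.
I_p = P_in/V_p = 141.73/220 = 0.644 A.

I_p ≈ 0.644 A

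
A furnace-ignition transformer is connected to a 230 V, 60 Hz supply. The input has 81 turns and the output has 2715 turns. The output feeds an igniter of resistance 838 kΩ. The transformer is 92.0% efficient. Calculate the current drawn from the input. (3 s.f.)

I_in ≈ 0.335 A

V_out = 230 × 2715/81 = 7709.3 V.
I_out = V_out/R = 7709.3/838000 = 0.0091996 A.
P_out = V_out I_out = 7709.3 × 0.0091996 = 70.922 W.
P_in = P_out/η = 70.922/0.920 = 77.089 W.
I_in = P_in/V_in = 77.089/230 = 0.335 A.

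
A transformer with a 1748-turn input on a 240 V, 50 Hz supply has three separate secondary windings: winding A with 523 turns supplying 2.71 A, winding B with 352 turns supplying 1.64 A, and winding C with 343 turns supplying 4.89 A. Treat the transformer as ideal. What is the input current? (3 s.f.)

V_A = 240 × 523/1748 = 71.808 V; V_B = 240 × 352/1748 = 48.330 V; V_C = 240 × 343/1748 = 47.094 V.
P_out = V_A I_A + V_B I_B + V_C I_C = 71.808×2.71 + 48.330×1.64 + 47.094×4.89 = 194.60 + 79.260 + 230.29 = 504.15 W.
Ideal ⇒ P_in = P_out, so I_in = P_out/V_in = 504.15/240 = 2.10 A.

I_in ≈ 2.10 A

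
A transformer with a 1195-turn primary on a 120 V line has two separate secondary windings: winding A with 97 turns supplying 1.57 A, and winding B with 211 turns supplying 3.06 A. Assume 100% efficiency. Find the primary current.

V_A = 120 × 97/1195 = 9.7406 V; V_B = 120 × 211/1195 = 21.188 V.
P_out = V_A I_A + V_B I_B = 9.7406×1.57 + 21.188×3.06 = 15.293 + 64.836 = 80.129 W.
Ideal ⇒ P_in = P_out, so I_p = P_out/V_p = 80.129/120 = 0.668 A.

I_p ≈ 0.668 A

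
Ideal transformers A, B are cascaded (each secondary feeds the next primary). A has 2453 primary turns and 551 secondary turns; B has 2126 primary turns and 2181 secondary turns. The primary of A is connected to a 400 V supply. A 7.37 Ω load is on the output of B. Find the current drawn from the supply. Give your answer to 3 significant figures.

After A: V = 400.00 × 551/2453 = 89.849 V.
After B: V = 89.849 × 2181/2126 = 92.174 V.
I_load = 92.174/7.37 = 12.507 A, so P_out = 92.174 × 12.507 = 1152.8 W.
All ideal ⇒ P_in = P_out, so I_supply = 1152.8/400 = 2.88 A.

I_supply ≈ 2.88 A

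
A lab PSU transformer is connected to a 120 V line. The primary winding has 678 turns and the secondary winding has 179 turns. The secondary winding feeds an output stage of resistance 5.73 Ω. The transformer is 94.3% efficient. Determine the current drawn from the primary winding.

V_s = 120 × 179/678 = 31.681 V.
I_s = V_s/R = 31.681/5.73 = 5.5290 A.
P_out = V_s I_s = 31.681 × 5.5290 = 175.17 W.
P_in = P_out/η = 175.17/0.943 = 185.76 W.
I_p = P_in/V_p = 185.76/120 = 1.55 A.

I_p ≈ 1.55 A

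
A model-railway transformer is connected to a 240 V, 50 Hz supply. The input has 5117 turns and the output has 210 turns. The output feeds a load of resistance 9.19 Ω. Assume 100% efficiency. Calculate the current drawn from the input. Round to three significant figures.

I_in ≈ 0.0440 A

V_out = V_in × N_out/N_in = 240 × 210/5117 = 9.8495 V.
I_out = V_out/R = 9.8495/9.19 = 1.0718 A.
For an ideal transformer I_in N_in = I_out N_out, so I_in = 1.0718 × 210/5117 = 0.0440 A.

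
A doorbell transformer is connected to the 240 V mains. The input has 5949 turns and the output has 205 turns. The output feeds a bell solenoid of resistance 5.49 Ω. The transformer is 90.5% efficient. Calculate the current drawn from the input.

I_in ≈ 0.0574 A

V_out = 240 × 205/5949 = 8.2703 V.
I_out = V_out/R = 8.2703/5.49 = 1.5064 A.
P_out = V_out I_out = 8.2703 × 1.5064 = 12.459 W.
P_in = P_out/η = 12.459/0.905 = 13.766 W.
I_in = P_in/V_in = 13.766/240 = 0.0574 A.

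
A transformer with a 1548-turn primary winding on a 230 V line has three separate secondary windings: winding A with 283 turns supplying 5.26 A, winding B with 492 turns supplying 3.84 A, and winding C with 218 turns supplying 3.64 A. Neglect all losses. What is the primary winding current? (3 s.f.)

V_A = 230 × 283/1548 = 42.048 V; V_B = 230 × 492/1548 = 73.101 V; V_C = 230 × 218/1548 = 32.390 V.
P_out = V_A I_A + V_B I_B + V_C I_C = 42.048×5.26 + 73.101×3.84 + 32.390×3.64 = 221.17 + 280.71 + 117.90 = 619.78 W.
Ideal ⇒ P_in = P_out, so I_p = P_out/V_p = 619.78/230 = 2.69 A.

I_p ≈ 2.69 A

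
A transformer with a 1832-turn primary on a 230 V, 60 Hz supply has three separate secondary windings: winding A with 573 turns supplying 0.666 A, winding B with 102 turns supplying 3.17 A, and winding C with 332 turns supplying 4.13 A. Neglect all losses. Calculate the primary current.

I_p ≈ 1.13 A

V_A = 230 × 573/1832 = 71.938 V; V_B = 230 × 102/1832 = 12.806 V; V_C = 230 × 332/1832 = 41.681 V.
P_out = V_A I_A + V_B I_B + V_C I_C = 71.938×0.666 + 12.806×3.17 + 41.681×4.13 = 47.911 + 40.594 + 172.14 = 260.65 W.
Ideal ⇒ P_in = P_out, so I_p = P_out/V_p = 260.65/230 = 1.13 A.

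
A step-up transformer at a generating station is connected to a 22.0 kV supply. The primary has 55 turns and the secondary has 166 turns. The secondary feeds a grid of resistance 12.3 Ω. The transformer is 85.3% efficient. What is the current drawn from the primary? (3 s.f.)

I_p ≈ 19100 A

V_s = 22000 × 166/55 = 66400 V.
I_s = V_s/R = 66400/12.3 = 5398.4 A.
P_out = V_s I_s = 66400 × 5398.4 = 3.5845×10^8 W.
P_in = P_out/η = 3.5845×10^8/0.853 = 4.2023×10^8 W.
I_p = P_in/V_p = 4.2023×10^8/22000 = 19100 A.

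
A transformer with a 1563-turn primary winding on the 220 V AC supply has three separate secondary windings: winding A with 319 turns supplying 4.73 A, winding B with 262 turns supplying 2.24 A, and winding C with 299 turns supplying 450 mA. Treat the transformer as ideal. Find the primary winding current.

V_A = 220 × 319/1563 = 44.901 V; V_B = 220 × 262/1563 = 36.878 V; V_C = 220 × 299/1563 = 42.086 V.
P_out = V_A I_A + V_B I_B + V_C I_C = 44.901×4.73 + 36.878×2.24 + 42.086×0.450 = 212.38 + 82.606 + 18.939 = 313.93 W.
Ideal ⇒ P_in = P_out, so I_p = P_out/V_p = 313.93/220 = 1.43 A.

I_p ≈ 1.43 A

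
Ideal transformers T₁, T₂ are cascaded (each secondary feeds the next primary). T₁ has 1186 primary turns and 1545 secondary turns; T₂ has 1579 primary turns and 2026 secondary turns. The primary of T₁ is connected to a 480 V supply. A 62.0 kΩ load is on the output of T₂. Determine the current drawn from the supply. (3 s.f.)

Secondary of T₁: V = 480.00 × 1545/1186 = 625.30 V.
Secondary of T₂: V = 625.30 × 2026/1579 = 802.31 V.
I_load = 802.31/62000 = 0.012940 A, so P_out = 802.31 × 0.012940 = 10.382 W.
All ideal ⇒ P_in = P_out, so I_supply = 10.382/480 = 0.0216 A.

I_supply ≈ 0.0216 A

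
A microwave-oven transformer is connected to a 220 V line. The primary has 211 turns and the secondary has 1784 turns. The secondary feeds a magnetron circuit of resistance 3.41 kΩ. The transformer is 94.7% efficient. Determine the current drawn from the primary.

I_p ≈ 4.87 A

V_s = 220 × 1784/211 = 1860.1 V.
I_s = V_s/R = 1860.1/3410 = 0.54548 A.
P_out = V_s I_s = 1860.1 × 0.54548 = 1014.6 W.
P_in = P_out/η = 1014.6/0.947 = 1071.4 W.
I_p = P_in/V_p = 1071.4/220 = 4.87 A.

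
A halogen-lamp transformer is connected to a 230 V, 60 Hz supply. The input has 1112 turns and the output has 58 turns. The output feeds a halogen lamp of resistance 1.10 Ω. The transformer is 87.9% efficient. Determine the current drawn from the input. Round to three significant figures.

I_in ≈ 0.647 A

V_out = 230 × 58/1112 = 11.996 V.
I_out = V_out/R = 11.996/1.10 = 10.906 A.
P_out = V_out I_out = 11.996 × 10.906 = 130.83 W.
P_in = P_out/η = 130.83/0.879 = 148.84 W.
I_in = P_in/V_in = 148.84/230 = 0.647 A.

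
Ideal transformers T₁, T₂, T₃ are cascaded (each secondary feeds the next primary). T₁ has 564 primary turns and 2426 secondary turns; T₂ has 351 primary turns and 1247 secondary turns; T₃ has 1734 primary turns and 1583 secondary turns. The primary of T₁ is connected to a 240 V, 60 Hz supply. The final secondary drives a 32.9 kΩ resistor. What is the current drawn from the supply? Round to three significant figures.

After T₁: V = 240.00 × 2426/564 = 1032.3 V.
After T₂: V = 1032.3 × 1247/351 = 3667.6 V.
After T₃: V = 3667.6 × 1583/1734 = 3348.2 V.
I_load = 3348.2/32900 = 0.10177 A, so P_out = 3348.2 × 0.10177 = 340.75 W.
All ideal ⇒ P_in = P_out, so I_supply = 340.75/240 = 1.42 A.

I_supply ≈ 1.42 A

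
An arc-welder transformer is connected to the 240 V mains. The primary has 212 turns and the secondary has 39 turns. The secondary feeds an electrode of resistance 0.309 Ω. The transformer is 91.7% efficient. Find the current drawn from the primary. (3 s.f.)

V_s = 240 × 39/212 = 44.151 V.
I_s = V_s/R = 44.151/0.309 = 142.88 A.
P_out = V_s I_s = 44.151 × 142.88 = 6308.4 W.
P_in = P_out/η = 6308.4/0.917 = 6879.4 W.
I_p = P_in/V_p = 6879.4/240 = 28.7 A.

I_p ≈ 28.7 A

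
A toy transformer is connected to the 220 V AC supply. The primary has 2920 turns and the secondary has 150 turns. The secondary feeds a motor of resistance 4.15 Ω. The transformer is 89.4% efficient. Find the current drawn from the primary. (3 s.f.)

I_p ≈ 0.156 A

V_s = 220 × 150/2920 = 11.301 V.
I_s = V_s/R = 11.301/4.15 = 2.7232 A.
P_out = V_s I_s = 11.301 × 2.7232 = 30.776 W.
P_in = P_out/η = 30.776/0.894 = 34.425 W.
I_p = P_in/V_p = 34.425/220 = 0.156 A.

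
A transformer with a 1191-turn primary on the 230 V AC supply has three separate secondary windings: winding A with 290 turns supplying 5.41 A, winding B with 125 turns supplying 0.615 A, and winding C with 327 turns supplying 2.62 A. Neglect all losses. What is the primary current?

V_A = 230 × 290/1191 = 56.003 V; V_B = 230 × 125/1191 = 24.139 V; V_C = 230 × 327/1191 = 63.149 V.
P_out = V_A I_A + V_B I_B + V_C I_C = 56.003×5.41 + 24.139×0.615 + 63.149×2.62 = 302.98 + 14.846 + 165.45 = 483.27 W.
Ideal ⇒ P_in = P_out, so I_p = P_out/V_p = 483.27/230 = 2.10 A.

I_p ≈ 2.10 A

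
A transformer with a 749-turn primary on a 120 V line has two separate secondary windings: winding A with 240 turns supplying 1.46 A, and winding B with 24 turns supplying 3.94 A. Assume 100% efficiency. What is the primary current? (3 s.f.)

I_p ≈ 0.594 A

V_A = 120 × 240/749 = 38.451 V; V_B = 120 × 24/749 = 3.8451 V.
P_out = V_A I_A + V_B I_B = 38.451×1.46 + 3.8451×3.94 = 56.139 + 15.150 = 71.289 W.
Ideal ⇒ P_in = P_out, so I_p = P_out/V_p = 71.289/120 = 0.594 A.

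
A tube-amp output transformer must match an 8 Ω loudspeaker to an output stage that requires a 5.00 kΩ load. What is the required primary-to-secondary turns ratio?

N_p/N_s ≈ 25.0

Z_p/Z_s = (N_p/N_s)², so N_p/N_s = √(5000/8) = √625 = 25.0.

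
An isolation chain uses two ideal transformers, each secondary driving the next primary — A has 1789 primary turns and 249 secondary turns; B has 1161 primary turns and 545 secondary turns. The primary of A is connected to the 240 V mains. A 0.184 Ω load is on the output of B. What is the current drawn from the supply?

Secondary of A: V = 240.00 × 249/1789 = 33.404 V.
Secondary of B: V = 33.404 × 545/1161 = 15.681 V.
I_load = 15.681/0.184 = 85.221 A, so P_out = 15.681 × 85.221 = 1336.3 W.
All ideal ⇒ P_in = P_out, so I_supply = 1336.3/240 = 5.57 A.

I_supply ≈ 5.57 A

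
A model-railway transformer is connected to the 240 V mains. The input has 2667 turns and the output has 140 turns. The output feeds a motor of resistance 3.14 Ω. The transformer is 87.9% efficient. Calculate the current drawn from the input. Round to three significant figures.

V_out = 240 × 140/2667 = 12.598 V.
I_out = V_out/R = 12.598/3.14 = 4.0122 A.
P_out = V_out I_out = 12.598 × 4.0122 = 50.548 W.
P_in = P_out/η = 50.548/0.879 = 57.506 W.
I_in = P_in/V_in = 57.506/240 = 0.240 A.

I_in ≈ 0.240 A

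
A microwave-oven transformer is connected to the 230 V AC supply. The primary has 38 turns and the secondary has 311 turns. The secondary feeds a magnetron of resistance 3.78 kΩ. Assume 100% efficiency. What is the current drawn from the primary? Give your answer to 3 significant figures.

V_s = V_p × N_s/N_p = 230 × 311/38 = 1882.4 V.
I_s = V_s/R = 1882.4/3780 = 0.49798 A.
For an ideal transformer I_p N_p = I_s N_s, so I_p = 0.49798 × 311/38 = 4.08 A.

I_p ≈ 4.08 A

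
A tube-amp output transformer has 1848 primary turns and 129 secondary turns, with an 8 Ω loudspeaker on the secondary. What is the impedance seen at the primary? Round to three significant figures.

Z_p = (N_p/N_s)² × Z_s = (1848/129)² × 8 = 1640 Ω.

Z_p ≈ 1640 Ω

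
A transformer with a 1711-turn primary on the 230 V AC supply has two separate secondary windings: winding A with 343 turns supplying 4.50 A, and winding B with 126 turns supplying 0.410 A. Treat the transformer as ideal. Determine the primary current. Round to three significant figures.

I_p ≈ 0.932 A

V_A = 230 × 343/1711 = 46.108 V; V_B = 230 × 126/1711 = 16.937 V.
P_out = V_A I_A + V_B I_B = 46.108×4.50 + 16.937×0.410 = 207.48 + 6.9444 = 214.43 W.
Ideal ⇒ P_in = P_out, so I_p = P_out/V_p = 214.43/230 = 0.932 A.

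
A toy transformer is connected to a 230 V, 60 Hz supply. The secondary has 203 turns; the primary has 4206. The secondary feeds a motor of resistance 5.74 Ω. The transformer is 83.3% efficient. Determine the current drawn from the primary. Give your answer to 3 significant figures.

V_s = 230 × 203/4206 = 11.101 V.
I_s = V_s/R = 11.101/5.74 = 1.9339 A.
P_out = V_s I_s = 11.101 × 1.9339 = 21.468 W.
P_in = P_out/η = 21.468/0.833 = 25.772 W.
I_p = P_in/V_p = 25.772/230 = 0.112 A.

I_p ≈ 0.112 A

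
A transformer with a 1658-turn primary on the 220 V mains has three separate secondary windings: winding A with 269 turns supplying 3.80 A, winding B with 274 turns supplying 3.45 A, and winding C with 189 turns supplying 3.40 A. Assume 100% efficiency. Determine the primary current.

V_A = 220 × 269/1658 = 35.694 V; V_B = 220 × 274/1658 = 36.357 V; V_C = 220 × 189/1658 = 25.078 V.
P_out = V_A I_A + V_B I_B + V_C I_C = 35.694×3.80 + 36.357×3.45 + 25.078×3.40 = 135.64 + 125.43 + 85.267 = 346.33 W.
Ideal ⇒ P_in = P_out, so I_p = P_out/V_p = 346.33/220 = 1.57 A.

I_p ≈ 1.57 A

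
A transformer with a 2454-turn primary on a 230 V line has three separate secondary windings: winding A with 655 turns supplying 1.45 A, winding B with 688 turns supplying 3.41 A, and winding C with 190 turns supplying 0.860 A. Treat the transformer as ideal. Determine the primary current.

V_A = 230 × 655/2454 = 61.390 V; V_B = 230 × 688/2454 = 64.482 V; V_C = 230 × 190/2454 = 17.808 V.
P_out = V_A I_A + V_B I_B + V_C I_C = 61.390×1.45 + 64.482×3.41 + 17.808×0.860 = 89.015 + 219.89 + 15.315 = 324.21 W.
Ideal ⇒ P_in = P_out, so I_p = P_out/V_p = 324.21/230 = 1.41 A.

I_p ≈ 1.41 A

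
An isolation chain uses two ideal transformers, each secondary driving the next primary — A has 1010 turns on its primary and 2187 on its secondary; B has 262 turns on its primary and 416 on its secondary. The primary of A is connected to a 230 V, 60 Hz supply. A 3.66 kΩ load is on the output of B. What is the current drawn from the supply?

After A: V = 230.00 × 2187/1010 = 498.03 V.
After B: V = 498.03 × 416/262 = 790.76 V.
I_load = 790.76/3660 = 0.21606 A, so P_out = 790.76 × 0.21606 = 170.85 W.
All ideal ⇒ P_in = P_out, so I_supply = 170.85/230 = 0.743 A.

I_supply ≈ 0.743 A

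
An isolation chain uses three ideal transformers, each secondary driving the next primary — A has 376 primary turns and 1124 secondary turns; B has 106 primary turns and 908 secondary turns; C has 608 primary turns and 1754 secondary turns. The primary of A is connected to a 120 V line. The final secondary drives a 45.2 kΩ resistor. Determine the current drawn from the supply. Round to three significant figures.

After A: V = 120.00 × 1124/376 = 358.72 V.
After B: V = 358.72 × 908/106 = 3072.8 V.
After C: V = 3072.8 × 1754/608 = 8864.7 V.
I_load = 8864.7/45200 = 0.19612 A, so P_out = 8864.7 × 0.19612 = 1738.6 W.
All ideal ⇒ P_in = P_out, so I_supply = 1738.6/120 = 14.5 A.

I_supply ≈ 14.5 A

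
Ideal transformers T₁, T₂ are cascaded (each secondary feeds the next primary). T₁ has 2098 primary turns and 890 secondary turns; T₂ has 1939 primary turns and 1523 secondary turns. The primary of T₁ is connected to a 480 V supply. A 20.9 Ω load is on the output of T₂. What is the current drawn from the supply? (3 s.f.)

I_supply ≈ 2.55 A

Secondary of T₁: V = 480.00 × 890/2098 = 203.62 V.
Secondary of T₂: V = 203.62 × 1523/1939 = 159.94 V.
I_load = 159.94/20.9 = 7.6525 A, so P_out = 159.94 × 7.6525 = 1223.9 W.
All ideal ⇒ P_in = P_out, so I_supply = 1223.9/480 = 2.55 A.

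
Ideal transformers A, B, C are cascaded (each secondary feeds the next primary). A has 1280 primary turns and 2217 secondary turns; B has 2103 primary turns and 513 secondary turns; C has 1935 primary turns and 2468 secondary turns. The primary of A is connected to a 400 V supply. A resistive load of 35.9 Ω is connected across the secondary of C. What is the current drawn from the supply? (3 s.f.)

I_supply ≈ 3.24 A

After A: V = 400.00 × 2217/1280 = 692.81 V.
After B: V = 692.81 × 513/2103 = 169.00 V.
After C: V = 169.00 × 2468/1935 = 215.55 V.
I_load = 215.55/35.9 = 6.0043 A, so P_out = 215.55 × 6.0043 = 1294.3 W.
All ideal ⇒ P_in = P_out, so I_supply = 1294.3/400 = 3.24 A.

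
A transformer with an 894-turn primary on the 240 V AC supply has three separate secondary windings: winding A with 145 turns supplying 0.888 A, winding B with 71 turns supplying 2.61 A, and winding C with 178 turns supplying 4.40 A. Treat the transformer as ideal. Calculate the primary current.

I_p ≈ 1.23 A

V_A = 240 × 145/894 = 38.926 V; V_B = 240 × 71/894 = 19.060 V; V_C = 240 × 178/894 = 47.785 V.
P_out = V_A I_A + V_B I_B + V_C I_C = 38.926×0.888 + 19.060×2.61 + 47.785×4.40 = 34.566 + 49.748 + 210.26 = 294.57 W.
Ideal ⇒ P_in = P_out, so I_p = P_out/V_p = 294.57/240 = 1.23 A.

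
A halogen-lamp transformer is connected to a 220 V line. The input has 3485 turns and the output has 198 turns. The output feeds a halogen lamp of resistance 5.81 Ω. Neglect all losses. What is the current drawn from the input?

I_in ≈ 0.122 A

V_out = V_in × N_out/N_in = 220 × 198/3485 = 12.499 V.
I_out = V_out/R = 12.499/5.81 = 2.1513 A.
For an ideal transformer I_in N_in = I_out N_out, so I_in = 2.1513 × 198/3485 = 0.122 A.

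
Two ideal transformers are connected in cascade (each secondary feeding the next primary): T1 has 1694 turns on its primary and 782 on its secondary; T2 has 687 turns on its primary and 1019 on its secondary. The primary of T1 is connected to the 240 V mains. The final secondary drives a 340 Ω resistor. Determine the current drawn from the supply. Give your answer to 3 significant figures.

I_supply ≈ 0.331 A

After T1: V = 240.00 × 782/1694 = 110.79 V.
After T2: V = 110.79 × 1019/687 = 164.33 V.
I_load = 164.33/340 = 0.48333 A, so P_out = 164.33 × 0.48333 = 79.426 W.
All ideal ⇒ P_in = P_out, so I_supply = 79.426/240 = 0.331 A.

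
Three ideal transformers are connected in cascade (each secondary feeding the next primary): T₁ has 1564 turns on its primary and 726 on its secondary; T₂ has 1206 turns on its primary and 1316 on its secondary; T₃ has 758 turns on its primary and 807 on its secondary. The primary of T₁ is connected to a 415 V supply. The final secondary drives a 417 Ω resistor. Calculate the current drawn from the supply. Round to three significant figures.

After T₁: V = 415.00 × 726/1564 = 192.64 V.
After T₂: V = 192.64 × 1316/1206 = 210.21 V.
After T₃: V = 210.21 × 807/758 = 223.80 V.
I_load = 223.80/417 = 0.53669 A, so P_out = 223.80 × 0.53669 = 120.11 W.
All ideal ⇒ P_in = P_out, so I_supply = 120.11/415 = 0.289 A.

I_supply ≈ 0.289 A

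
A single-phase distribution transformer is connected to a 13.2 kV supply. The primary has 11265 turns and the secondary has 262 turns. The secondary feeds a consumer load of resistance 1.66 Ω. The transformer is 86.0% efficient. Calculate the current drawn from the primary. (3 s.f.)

I_p ≈ 5.00 A

V_s = 13200 × 262/11265 = 307.00 V.
I_s = V_s/R = 307.00/1.66 = 184.94 A.
P_out = V_s I_s = 307.00 × 184.94 = 56778 W.
P_in = P_out/η = 56778/0.860 = 66021 W.
I_p = P_in/V_p = 66021/13200 = 5.00 A.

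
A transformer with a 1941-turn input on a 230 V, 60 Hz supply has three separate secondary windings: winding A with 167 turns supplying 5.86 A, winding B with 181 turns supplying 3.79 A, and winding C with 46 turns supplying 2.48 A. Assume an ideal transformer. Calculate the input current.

I_in ≈ 0.916 A

V_A = 230 × 167/1941 = 19.789 V; V_B = 230 × 181/1941 = 21.448 V; V_C = 230 × 46/1941 = 5.4508 V.
P_out = V_A I_A + V_B I_B + V_C I_C = 19.789×5.86 + 21.448×3.79 + 5.4508×2.48 = 115.96 + 81.287 + 13.518 = 210.77 W.
Ideal ⇒ P_in = P_out, so I_in = P_out/V_in = 210.77/230 = 0.916 A.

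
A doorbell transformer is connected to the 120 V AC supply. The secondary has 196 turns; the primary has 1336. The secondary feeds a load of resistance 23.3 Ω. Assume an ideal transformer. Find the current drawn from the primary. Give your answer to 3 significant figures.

I_p ≈ 0.111 A

V_s = V_p × N_s/N_p = 120 × 196/1336 = 17.605 V.
I_s = V_s/R = 17.605/23.3 = 0.75557 A.
For an ideal transformer I_p N_p = I_s N_s, so I_p = 0.75557 × 196/1336 = 0.111 A.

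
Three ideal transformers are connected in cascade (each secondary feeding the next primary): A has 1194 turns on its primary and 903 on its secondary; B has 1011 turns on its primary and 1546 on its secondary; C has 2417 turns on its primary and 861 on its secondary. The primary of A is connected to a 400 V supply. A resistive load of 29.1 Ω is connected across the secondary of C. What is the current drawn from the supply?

After A: V = 400.00 × 903/1194 = 302.51 V.
After B: V = 302.51 × 1546/1011 = 462.60 V.
After C: V = 462.60 × 861/2417 = 164.79 V.
I_load = 164.79/29.1 = 5.6629 A, so P_out = 164.79 × 5.6629 = 933.18 W.
All ideal ⇒ P_in = P_out, so I_supply = 933.18/400 = 2.33 A.

I_supply ≈ 2.33 A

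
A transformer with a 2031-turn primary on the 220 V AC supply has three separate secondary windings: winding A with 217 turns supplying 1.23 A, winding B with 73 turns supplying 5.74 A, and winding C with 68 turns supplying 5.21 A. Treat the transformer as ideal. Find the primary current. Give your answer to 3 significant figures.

I_p ≈ 0.512 A

V_A = 220 × 217/2031 = 23.506 V; V_B = 220 × 73/2031 = 7.9074 V; V_C = 220 × 68/2031 = 7.3658 V.
P_out = V_A I_A + V_B I_B + V_C I_C = 23.506×1.23 + 7.9074×5.74 + 7.3658×5.21 = 28.912 + 45.389 + 38.376 = 112.68 W.
Ideal ⇒ P_in = P_out, so I_p = P_out/V_p = 112.68/220 = 0.512 A.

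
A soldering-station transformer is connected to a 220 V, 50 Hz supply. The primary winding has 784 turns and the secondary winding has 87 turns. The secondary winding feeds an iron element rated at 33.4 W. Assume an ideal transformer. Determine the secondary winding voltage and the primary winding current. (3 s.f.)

V_s = V_p × N_s/N_p = 220 × 87/784 = 24.413 V.
I_s = P/V_s = 33.4/24.413 = 1.3681 A.
I_p = I_s × N_s/N_p = 1.3681 × 87/784 = 0.152 A.

V_s ≈ 24.4 V, I_p ≈ 0.152 A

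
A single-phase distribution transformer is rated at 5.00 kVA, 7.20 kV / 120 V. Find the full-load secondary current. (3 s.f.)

I_s ≈ 41.7 A

I_s = S/V_s = 5000/120 = 41.7 A.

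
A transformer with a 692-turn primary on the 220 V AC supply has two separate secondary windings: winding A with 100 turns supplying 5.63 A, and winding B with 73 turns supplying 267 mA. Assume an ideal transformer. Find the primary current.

I_p ≈ 0.842 A

V_A = 220 × 100/692 = 31.792 V; V_B = 220 × 73/692 = 23.208 V.
P_out = V_A I_A + V_B I_B = 31.792×5.63 + 23.208×0.267 = 178.99 + 6.1966 = 185.19 W.
Ideal ⇒ P_in = P_out, so I_p = P_out/V_p = 185.19/220 = 0.842 A.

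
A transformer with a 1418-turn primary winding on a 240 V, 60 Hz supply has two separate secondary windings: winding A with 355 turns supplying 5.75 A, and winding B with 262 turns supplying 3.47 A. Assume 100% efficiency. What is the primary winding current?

V_A = 240 × 355/1418 = 60.085 V; V_B = 240 × 262/1418 = 44.344 V.
P_out = V_A I_A + V_B I_B = 60.085×5.75 + 44.344×3.47 = 345.49 + 153.87 = 499.36 W.
Ideal ⇒ P_in = P_out, so I_p = P_out/V_p = 499.36/240 = 2.08 A.

I_p ≈ 2.08 A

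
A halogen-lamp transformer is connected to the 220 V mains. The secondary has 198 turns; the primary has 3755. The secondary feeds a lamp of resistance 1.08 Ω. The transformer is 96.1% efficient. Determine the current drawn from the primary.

V_s = 220 × 198/3755 = 11.601 V.
I_s = V_s/R = 11.601/1.08 = 10.741 A.
P_out = V_s I_s = 11.601 × 10.741 = 124.60 W.
P_in = P_out/η = 124.60/0.961 = 129.66 W.
I_p = P_in/V_p = 129.66/220 = 0.589 A.

I_p ≈ 0.589 A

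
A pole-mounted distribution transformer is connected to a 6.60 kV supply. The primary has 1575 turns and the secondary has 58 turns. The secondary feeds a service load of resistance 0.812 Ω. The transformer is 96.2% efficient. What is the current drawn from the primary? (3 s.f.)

V_s = 6600 × 58/1575 = 243.05 V.
I_s = V_s/R = 243.05/0.812 = 299.32 A.
P_out = V_s I_s = 243.05 × 299.32 = 72749 W.
P_in = P_out/η = 72749/0.962 = 75623 W.
I_p = P_in/V_p = 75623/6600 = 11.5 A.

I_p ≈ 11.5 A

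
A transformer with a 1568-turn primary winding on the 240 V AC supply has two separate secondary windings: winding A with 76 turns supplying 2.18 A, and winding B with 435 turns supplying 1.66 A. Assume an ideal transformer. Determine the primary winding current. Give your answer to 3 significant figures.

I_p ≈ 0.566 A

V_A = 240 × 76/1568 = 11.633 V; V_B = 240 × 435/1568 = 66.582 V.
P_out = V_A I_A + V_B I_B = 11.633×2.18 + 66.582×1.66 = 25.359 + 110.53 = 135.88 W.
Ideal ⇒ P_in = P_out, so I_p = P_out/V_p = 135.88/240 = 0.566 A.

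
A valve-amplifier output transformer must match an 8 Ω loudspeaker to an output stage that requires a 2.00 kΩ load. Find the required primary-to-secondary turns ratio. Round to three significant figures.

N_p/N_s ≈ 15.8

Z_p/Z_s = (N_p/N_s)², so N_p/N_s = √(2000/8) = √250 = 15.8.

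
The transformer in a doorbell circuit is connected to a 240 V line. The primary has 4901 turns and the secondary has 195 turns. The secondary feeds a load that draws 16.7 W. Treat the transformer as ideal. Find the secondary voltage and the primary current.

V_s = V_p × N_s/N_p = 240 × 195/4901 = 9.5491 V.
I_s = P/V_s = 16.7/9.5491 = 1.7489 A.
I_p = I_s × N_s/N_p = 1.7489 × 195/4901 = 0.0696 A.

V_s ≈ 9.55 V, I_p ≈ 0.0696 A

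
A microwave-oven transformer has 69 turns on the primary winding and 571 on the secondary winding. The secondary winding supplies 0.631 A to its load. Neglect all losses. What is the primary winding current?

For an ideal transformer I_p/I_s = N_s/N_p, so I_p = 0.631 × 571/69 = 5.22 A.

I_p ≈ 5.22 A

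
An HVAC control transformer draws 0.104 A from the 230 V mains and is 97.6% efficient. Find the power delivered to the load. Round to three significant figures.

P_in = V_p I_p = 230 × 0.104 = 23.920 W.
P_out = η P_in = 0.976 × 23.920 = 23.3 W.

P_out ≈ 23.3 W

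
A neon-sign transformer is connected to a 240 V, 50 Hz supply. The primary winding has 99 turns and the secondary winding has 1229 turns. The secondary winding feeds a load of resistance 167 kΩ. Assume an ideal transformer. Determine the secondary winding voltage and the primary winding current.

V_s = V_p × N_s/N_p = 240 × 1229/99 = 2979.4 V.
I_s = V_s/R = 2979.4/167000 = 0.017841 A.
I_p = I_s × N_s/N_p = 0.017841 × 1229/99 = 0.221 A.

V_s ≈ 2980 V, I_p ≈ 0.221 A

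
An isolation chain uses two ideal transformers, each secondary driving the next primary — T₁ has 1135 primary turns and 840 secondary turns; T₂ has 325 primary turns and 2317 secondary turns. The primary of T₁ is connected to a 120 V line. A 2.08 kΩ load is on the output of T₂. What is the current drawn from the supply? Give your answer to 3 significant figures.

I_supply ≈ 1.61 A

Secondary of T₁: V = 120.00 × 840/1135 = 88.811 V.
Secondary of T₂: V = 88.811 × 2317/325 = 633.15 V.
I_load = 633.15/2080 = 0.30440 A, so P_out = 633.15 × 0.30440 = 192.73 W.
All ideal ⇒ P_in = P_out, so I_supply = 192.73/120 = 1.61 A.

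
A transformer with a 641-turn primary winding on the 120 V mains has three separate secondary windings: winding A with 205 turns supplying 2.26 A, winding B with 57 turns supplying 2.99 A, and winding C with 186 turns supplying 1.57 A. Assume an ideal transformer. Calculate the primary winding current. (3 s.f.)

V_A = 120 × 205/641 = 38.378 V; V_B = 120 × 57/641 = 10.671 V; V_C = 120 × 186/641 = 34.821 V.
P_out = V_A I_A + V_B I_B + V_C I_C = 38.378×2.26 + 10.671×2.99 + 34.821×1.57 = 86.733 + 31.906 + 54.668 = 173.31 W.
Ideal ⇒ P_in = P_out, so I_p = P_out/V_p = 173.31/120 = 1.44 A.

I_p ≈ 1.44 A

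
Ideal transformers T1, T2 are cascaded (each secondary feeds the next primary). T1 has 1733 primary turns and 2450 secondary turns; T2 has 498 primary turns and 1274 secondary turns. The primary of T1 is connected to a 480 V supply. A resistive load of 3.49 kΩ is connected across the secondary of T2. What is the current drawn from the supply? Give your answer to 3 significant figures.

After T1: V = 480.00 × 2450/1733 = 678.59 V.
After T2: V = 678.59 × 1274/498 = 1736.0 V.
I_load = 1736.0/3490 = 0.49742 A, so P_out = 1736.0 × 0.49742 = 863.52 W.
All ideal ⇒ P_in = P_out, so I_supply = 863.52/480 = 1.80 A.

I_supply ≈ 1.80 A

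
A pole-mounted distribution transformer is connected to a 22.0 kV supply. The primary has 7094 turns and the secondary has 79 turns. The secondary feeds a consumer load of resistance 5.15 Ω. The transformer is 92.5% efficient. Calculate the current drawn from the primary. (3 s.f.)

V_s = 22000 × 79/7094 = 245.00 V.
I_s = V_s/R = 245.00/5.15 = 47.572 A.
P_out = V_s I_s = 245.00 × 47.572 = 11655 W.
P_in = P_out/η = 11655/0.925 = 12600 W.
I_p = P_in/V_p = 12600/22000 = 0.573 A.

I_p ≈ 0.573 A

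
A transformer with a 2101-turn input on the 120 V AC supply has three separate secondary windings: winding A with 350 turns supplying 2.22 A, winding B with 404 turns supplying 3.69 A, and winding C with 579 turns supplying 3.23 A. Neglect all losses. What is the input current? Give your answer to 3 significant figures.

V_A = 120 × 350/2101 = 19.990 V; V_B = 120 × 404/2101 = 23.075 V; V_C = 120 × 579/2101 = 33.070 V.
P_out = V_A I_A + V_B I_B + V_C I_C = 19.990×2.22 + 23.075×3.69 + 33.070×3.23 = 44.379 + 85.146 + 106.82 = 236.34 W.
Ideal ⇒ P_in = P_out, so I_in = P_out/V_in = 236.34/120 = 1.97 A.

I_in ≈ 1.97 A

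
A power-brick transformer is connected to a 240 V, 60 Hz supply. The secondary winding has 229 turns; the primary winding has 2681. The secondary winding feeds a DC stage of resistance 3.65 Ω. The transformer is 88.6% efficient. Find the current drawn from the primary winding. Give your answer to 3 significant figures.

I_p ≈ 0.541 A

V_s = 240 × 229/2681 = 20.500 V.
I_s = V_s/R = 20.500/3.65 = 5.6164 A.
P_out = V_s I_s = 20.500 × 5.6164 = 115.13 W.
P_in = P_out/η = 115.13/0.886 = 129.95 W.
I_p = P_in/V_p = 129.95/240 = 0.541 A.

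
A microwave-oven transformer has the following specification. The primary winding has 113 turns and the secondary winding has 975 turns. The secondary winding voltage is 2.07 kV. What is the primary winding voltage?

V_p/V_s = N_p/N_s, so V_p = 2070 × 113/975 = 240 V.

V_p ≈ 240 V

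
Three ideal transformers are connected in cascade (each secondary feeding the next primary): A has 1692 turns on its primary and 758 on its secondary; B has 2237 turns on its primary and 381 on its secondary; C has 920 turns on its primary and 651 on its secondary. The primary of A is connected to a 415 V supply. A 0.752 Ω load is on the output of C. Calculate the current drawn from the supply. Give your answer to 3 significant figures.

After A: V = 415.00 × 758/1692 = 185.92 V.
After B: V = 185.92 × 381/2237 = 31.665 V.
After C: V = 31.665 × 651/920 = 22.406 V.
I_load = 22.406/0.752 = 29.796 A, so P_out = 22.406 × 29.796 = 667.61 W.
All ideal ⇒ P_in = P_out, so I_supply = 667.61/415 = 1.61 A.

I_supply ≈ 1.61 A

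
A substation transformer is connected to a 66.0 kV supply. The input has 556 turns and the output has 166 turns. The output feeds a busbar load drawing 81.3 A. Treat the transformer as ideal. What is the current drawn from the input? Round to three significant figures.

For an ideal transformer I_in N_in = I_out N_out, so I_in = 81.3 × 166/556 = 24.3 A.

I_in ≈ 24.3 A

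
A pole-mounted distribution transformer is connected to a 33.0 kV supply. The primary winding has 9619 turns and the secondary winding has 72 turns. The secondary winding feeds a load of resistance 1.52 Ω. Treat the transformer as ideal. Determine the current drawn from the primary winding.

V_s = V_p × N_s/N_p = 33000 × 72/9619 = 247.01 V.
I_s = V_s/R = 247.01/1.52 = 162.51 A.
For an ideal transformer I_p N_p = I_s N_s, so I_p = 162.51 × 72/9619 = 1.22 A.

I_p ≈ 1.22 A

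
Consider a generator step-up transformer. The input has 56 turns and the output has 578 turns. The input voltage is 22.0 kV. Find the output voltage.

V_out/V_in = N_out/N_in, so V_out = 22000 × 578/56 = 227000 V.

V_out ≈ 227000 V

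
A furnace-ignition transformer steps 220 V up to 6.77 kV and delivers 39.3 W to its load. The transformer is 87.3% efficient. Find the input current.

P_in = P_out/η = 39.3/0.873 = 45.017 W.
I_in = P_in/V_in = 45.017/220 = 0.205 A.

I_in ≈ 0.205 A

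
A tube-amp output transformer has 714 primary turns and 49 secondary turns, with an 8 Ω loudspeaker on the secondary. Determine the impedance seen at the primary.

Z_p ≈ 1700 Ω

Z_p = (N_p/N_s)² × Z_s = (714/49)² × 8 = 1700 Ω.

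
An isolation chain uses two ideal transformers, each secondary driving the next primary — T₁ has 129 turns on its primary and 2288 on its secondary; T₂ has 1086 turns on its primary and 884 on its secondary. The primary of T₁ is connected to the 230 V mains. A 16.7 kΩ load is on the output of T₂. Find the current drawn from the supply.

I_supply ≈ 2.87 A

Secondary of T₁: V = 230.00 × 2288/129 = 4079.4 V.
Secondary of T₂: V = 4079.4 × 884/1086 = 3320.6 V.
I_load = 3320.6/16700 = 0.19884 A, so P_out = 3320.6 × 0.19884 = 660.26 W.
All ideal ⇒ P_in = P_out, so I_supply = 660.26/230 = 2.87 A.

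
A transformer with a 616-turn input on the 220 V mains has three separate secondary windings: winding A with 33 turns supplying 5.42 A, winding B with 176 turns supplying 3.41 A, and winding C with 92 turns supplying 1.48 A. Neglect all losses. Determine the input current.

V_A = 220 × 33/616 = 11.786 V; V_B = 220 × 176/616 = 62.857 V; V_C = 220 × 92/616 = 32.857 V.
P_out = V_A I_A + V_B I_B + V_C I_C = 11.786×5.42 + 62.857×3.41 + 32.857×1.48 = 63.879 + 214.34 + 48.629 = 326.85 W.
Ideal ⇒ P_in = P_out, so I_in = P_out/V_in = 326.85/220 = 1.49 A.

I_in ≈ 1.49 A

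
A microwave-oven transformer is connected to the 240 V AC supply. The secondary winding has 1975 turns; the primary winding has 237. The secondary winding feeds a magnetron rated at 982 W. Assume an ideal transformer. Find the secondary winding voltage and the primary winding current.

V_s ≈ 2000 V, I_p ≈ 4.09 A

V_s = V_p × N_s/N_p = 240 × 1975/237 = 2000.0 V.
I_s = P/V_s = 982/2000.0 = 0.49100 A.
I_p = I_s × N_s/N_p = 0.49100 × 1975/237 = 4.09 A.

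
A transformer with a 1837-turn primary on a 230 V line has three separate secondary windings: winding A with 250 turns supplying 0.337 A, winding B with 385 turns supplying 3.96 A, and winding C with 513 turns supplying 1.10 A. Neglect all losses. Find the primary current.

I_p ≈ 1.18 A

V_A = 230 × 250/1837 = 31.301 V; V_B = 230 × 385/1837 = 48.204 V; V_C = 230 × 513/1837 = 64.230 V.
P_out = V_A I_A + V_B I_B + V_C I_C = 31.301×0.337 + 48.204×3.96 + 64.230×1.10 = 10.548 + 190.89 + 70.653 = 272.09 W.
Ideal ⇒ P_in = P_out, so I_p = P_out/V_p = 272.09/230 = 1.18 A.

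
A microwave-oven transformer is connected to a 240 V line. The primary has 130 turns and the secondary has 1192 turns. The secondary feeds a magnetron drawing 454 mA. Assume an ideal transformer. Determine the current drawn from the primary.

For an ideal transformer I_p N_p = I_s N_s, so I_p = 0.454 × 1192/130 = 4.16 A.

I_p ≈ 4.16 A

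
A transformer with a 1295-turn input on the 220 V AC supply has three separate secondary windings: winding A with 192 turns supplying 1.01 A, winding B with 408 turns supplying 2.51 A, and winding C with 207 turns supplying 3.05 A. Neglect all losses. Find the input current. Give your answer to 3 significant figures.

I_in ≈ 1.43 A

V_A = 220 × 192/1295 = 32.618 V; V_B = 220 × 408/1295 = 69.313 V; V_C = 220 × 207/1295 = 35.166 V.
P_out = V_A I_A + V_B I_B + V_C I_C = 32.618×1.01 + 69.313×2.51 + 35.166×3.05 = 32.944 + 173.97 + 107.26 = 314.18 W.
Ideal ⇒ P_in = P_out, so I_in = P_out/V_in = 314.18/220 = 1.43 A.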